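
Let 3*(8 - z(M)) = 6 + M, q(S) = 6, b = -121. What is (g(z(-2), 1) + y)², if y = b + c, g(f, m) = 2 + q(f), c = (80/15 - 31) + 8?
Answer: 153664/9 ≈ 17074.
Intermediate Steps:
c = -53/3 (c = (80*(1/15) - 31) + 8 = (16/3 - 31) + 8 = -77/3 + 8 = -53/3 ≈ -17.667)
z(M) = 6 - M/3 (z(M) = 8 - (6 + M)/3 = 8 + (-2 - M/3) = 6 - M/3)
g(f, m) = 8 (g(f, m) = 2 + 6 = 8)
y = -416/3 (y = -121 - 53/3 = -416/3 ≈ -138.67)
(g(z(-2), 1) + y)² = (8 - 416/3)² = (-392/3)² = 153664/9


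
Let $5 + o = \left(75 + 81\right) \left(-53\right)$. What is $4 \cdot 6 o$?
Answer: $-198552$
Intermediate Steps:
$o = -8273$ ($o = -5 + \left(75 + 81\right) \left(-53\right) = -5 + 156 \left(-53\right) = -5 - 8268 = -8273$)
$4 \cdot 6 o = 4 \cdot 6 \left(-8273\right) = 24 \left(-8273\right) = -198552$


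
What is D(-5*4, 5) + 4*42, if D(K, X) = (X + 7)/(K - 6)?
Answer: 2178/13 ≈ 167.54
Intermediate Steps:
D(K, X) = (7 + X)/(-6 + K)
D(-5*4, 5) + 4*42 = (7 + 5)/(-6 - 5*4) + 4*42 = 12/(-6 - 20) + 168 = 12/(-26) + 168 = -1/26*12 + 168 = -6/13 + 168 = 2178/13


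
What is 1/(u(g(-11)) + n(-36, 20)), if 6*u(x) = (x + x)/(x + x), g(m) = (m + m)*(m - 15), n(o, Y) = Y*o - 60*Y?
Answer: -6/11519 ≈ -0.00052088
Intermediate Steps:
n(o, Y) = -60*Y + Y*o
g(m) = 2*m*(-15 + m) (g(m) = (2*m)*(-15 + m) = 2*m*(-15 + m))
u(x) = 1/6 (u(x) = ((x + x)/(x + x))/6 = ((2*x)/((2*x)))/6 = ((2*x)*(1/(2*x)))/6 = (1/6)*1 = 1/6)
1/(u(g(-11)) + n(-36, 20)) = 1/(1/6 + 20*(-60 - 36)) = 1/(1/6 + 20*(-96)) = 1/(1/6 - 1920) = 1/(-11519/6) = -6/11519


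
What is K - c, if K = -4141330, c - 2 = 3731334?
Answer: -7872666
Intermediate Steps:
c = 3731336 (c = 2 + 3731334 = 3731336)
K - c = -4141330 - 1*3731336 = -4141330 - 3731336 = -7872666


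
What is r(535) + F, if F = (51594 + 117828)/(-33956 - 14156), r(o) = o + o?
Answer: 25655209/24056 ≈ 1066.5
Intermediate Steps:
r(o) = 2*o
F = -84711/24056 (F = 169422/(-48112) = 169422*(-1/48112) = -84711/24056 ≈ -3.5214)
r(535) + F = 2*535 - 84711/24056 = 1070 - 84711/24056 = 25655209/24056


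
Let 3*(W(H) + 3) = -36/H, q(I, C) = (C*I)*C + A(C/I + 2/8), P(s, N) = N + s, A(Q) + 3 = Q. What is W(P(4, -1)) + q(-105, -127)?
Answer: -711292487/420 ≈ -1.6936e+6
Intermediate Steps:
A(Q) = -3 + Q
q(I, C) = -11/4 + C/I + I*C² (q(I, C) = (C*I)*C + (-3 + (C/I + 2/8)) = I*C² + (-3 + (C/I + 2*(⅛))) = I*C² + (-3 + (C/I + ¼)) = I*C² + (-3 + (¼ + C/I)) = I*C² + (-11/4 + C/I) = -11/4 + C/I + I*C²)
W(H) = -3 - 12/H (W(H) = -3 + (-36/H)/3 = -3 - 12/H)
W(P(4, -1)) + q(-105, -127) = (-3 - 12/(-1 + 4)) + (-11/4 - 127/(-105) - 105*(-127)²) = (-3 - 12/3) + (-11/4 - 127*(-1/105) - 105*16129) = (-3 - 12*⅓) + (-11/4 + 127/105 - 1693545) = (-3 - 4) - 711289547/420 = -7 - 711289547/420 = -711292487/420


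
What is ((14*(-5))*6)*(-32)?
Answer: 13440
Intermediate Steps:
((14*(-5))*6)*(-32) = -70*6*(-32) = -420*(-32) = 13440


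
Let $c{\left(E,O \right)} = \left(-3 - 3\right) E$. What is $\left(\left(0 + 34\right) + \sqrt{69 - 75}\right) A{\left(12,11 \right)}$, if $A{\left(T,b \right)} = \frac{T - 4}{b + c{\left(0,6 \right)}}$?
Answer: $\frac{272}{11} + \frac{8 i \sqrt{6}}{11} \approx 24.727 + 1.7814 i$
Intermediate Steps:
$c{\left(E,O \right)} = - 6 E$
$A{\left(T,b \right)} = \frac{-4 + T}{b}$ ($A{\left(T,b \right)} = \frac{T - 4}{b - 0} = \frac{-4 + T}{b + 0} = \frac{-4 + T}{b}$)
$\left(\left(0 + 34\right) + \sqrt{69 - 75}\right) A{\left(12,11 \right)} = \left(\left(0 + 34\right) + \sqrt{69 - 75}\right) \frac{-4 + 12}{11} = \left(34 + \sqrt{-6}\right) \frac{1}{11} \cdot 8 = \left(34 + i \sqrt{6}\right) \frac{8}{11} = \frac{272}{11} + \frac{8 i \sqrt{6}}{11}$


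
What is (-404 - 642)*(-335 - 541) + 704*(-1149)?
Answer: 107400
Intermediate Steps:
(-404 - 642)*(-335 - 541) + 704*(-1149) = -1046*(-876) - 808896 = 916296 - 808896 = 107400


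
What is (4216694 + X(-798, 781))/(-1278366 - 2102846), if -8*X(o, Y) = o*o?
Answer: -8274187/6762424 ≈ -1.2236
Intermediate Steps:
X(o, Y) = -o²/8 (X(o, Y) = -o*o/8 = -o²/8)
(4216694 + X(-798, 781))/(-1278366 - 2102846) = (4216694 - ⅛*(-798)²)/(-1278366 - 2102846) = (4216694 - ⅛*636804)/(-3381212) = (4216694 - 159201/2)*(-1/3381212) = (8274187/2)*(-1/3381212) = -8274187/6762424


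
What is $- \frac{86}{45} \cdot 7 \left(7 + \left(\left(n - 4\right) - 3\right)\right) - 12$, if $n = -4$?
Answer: $\frac{1868}{45} \approx 41.511$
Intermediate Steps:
$- \frac{86}{45} \cdot 7 \left(7 + \left(\left(n - 4\right) - 3\right)\right) - 12 = - \frac{86}{45} \cdot 7 \left(7 - 11\right) - 12 = \left(-86\right) \frac{1}{45} \cdot 7 \left(7 - 11\right) - 12 = - \frac{86 \cdot 7 \left(7 - 11\right)}{45} - 12 = - \frac{86 \cdot 7 \left(-4\right)}{45} - 12 = \left(- \frac{86}{45}\right) \left(-28\right) - 12 = \frac{2408}{45} - 12 = \frac{1868}{45}$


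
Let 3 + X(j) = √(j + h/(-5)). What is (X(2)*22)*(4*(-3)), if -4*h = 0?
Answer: 792 - 264*√2 ≈ 418.65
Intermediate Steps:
h = 0 (h = -¼*0 = 0)
X(j) = -3 + √j (X(j) = -3 + √(j + 0/(-5)) = -3 + √(j + 0*(-⅕)) = -3 + √(j + 0) = -3 + √j)
(X(2)*22)*(4*(-3)) = ((-3 + √2)*22)*(4*(-3)) = (-66 + 22*√2)*(-12) = 792 - 264*√2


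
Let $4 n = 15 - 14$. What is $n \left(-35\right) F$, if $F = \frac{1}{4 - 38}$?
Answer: $\frac{35}{136} \approx 0.25735$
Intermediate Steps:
$n = \frac{1}{4}$ ($n = \frac{15 - 14}{4} = \frac{1}{4} \cdot 1 = \frac{1}{4} \approx 0.25$)
$F = - \frac{1}{34}$ ($F = \frac{1}{-34} = - \frac{1}{34} \approx -0.029412$)
$n \left(-35\right) F = \frac{1}{4} \left(-35\right) \left(- \frac{1}{34}\right) = \left(- \frac{35}{4}\right) \left(- \frac{1}{34}\right) = \frac{35}{136}$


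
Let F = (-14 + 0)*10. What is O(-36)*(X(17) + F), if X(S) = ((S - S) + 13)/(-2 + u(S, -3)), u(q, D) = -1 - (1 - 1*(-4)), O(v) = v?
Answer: 10197/2 ≈ 5098.5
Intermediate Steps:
u(q, D) = -6 (u(q, D) = -1 - (1 + 4) = -1 - 1*5 = -1 - 5 = -6)
X(S) = -13/8 (X(S) = ((S - S) + 13)/(-2 - 6) = (0 + 13)/(-8) = 13*(-1/8) = -13/8)
F = -140 (F = -14*10 = -140)
O(-36)*(X(17) + F) = -36*(-13/8 - 140) = -36*(-1133/8) = 10197/2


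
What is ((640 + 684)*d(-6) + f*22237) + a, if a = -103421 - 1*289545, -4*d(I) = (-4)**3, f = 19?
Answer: 50721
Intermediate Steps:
d(I) = 16 (d(I) = -1/4*(-4)**3 = -1/4*(-64) = 16)
a = -392966 (a = -103421 - 289545 = -392966)
((640 + 684)*d(-6) + f*22237) + a = ((640 + 684)*16 + 19*22237) - 392966 = (1324*16 + 422503) - 392966 = (21184 + 422503) - 392966 = 443687 - 392966 = 50721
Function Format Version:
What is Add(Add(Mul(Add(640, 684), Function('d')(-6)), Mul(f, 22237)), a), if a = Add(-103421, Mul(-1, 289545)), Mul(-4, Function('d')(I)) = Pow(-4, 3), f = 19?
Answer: 50721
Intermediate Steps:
Function('d')(I) = 16 (Function('d')(I) = Mul(Rational(-1, 4), Pow(-4, 3)) = Mul(Rational(-1, 4), -64) = 16)
a = -392966 (a = Add(-103421, -289545) = -392966)
Add(Add(Mul(Add(640, 684), Function('d')(-6)), Mul(f, 22237)), a) = Add(Add(Mul(Add(640, 684), 16), Mul(19, 22237)), -392966) = Add(Add(Mul(1324, 16), 422503), -392966) = Add(Add(21184, 422503), -392966) = Add(443687, -392966) = 50721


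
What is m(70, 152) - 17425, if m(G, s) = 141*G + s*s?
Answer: 15549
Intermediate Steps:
m(G, s) = s² + 141*G (m(G, s) = 141*G + s² = s² + 141*G)
m(70, 152) - 17425 = (152² + 141*70) - 17425 = (23104 + 9870) - 17425 = 32974 - 17425 = 15549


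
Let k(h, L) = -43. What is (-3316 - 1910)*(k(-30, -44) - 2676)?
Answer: 14209494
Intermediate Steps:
(-3316 - 1910)*(k(-30, -44) - 2676) = (-3316 - 1910)*(-43 - 2676) = -5226*(-2719) = 14209494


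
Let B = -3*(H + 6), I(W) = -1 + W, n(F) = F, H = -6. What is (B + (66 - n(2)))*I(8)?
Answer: 448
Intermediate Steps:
B = 0 (B = -3*(-6 + 6) = -3*0 = 0)
(B + (66 - n(2)))*I(8) = (0 + (66 - 1*2))*(-1 + 8) = (0 + (66 - 2))*7 = (0 + 64)*7 = 64*7 = 448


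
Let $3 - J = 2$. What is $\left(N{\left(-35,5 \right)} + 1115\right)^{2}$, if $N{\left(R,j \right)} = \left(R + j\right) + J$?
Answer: $1179396$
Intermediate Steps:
$J = 1$ ($J = 3 - 2 = 1$)
$N{\left(R,j \right)} = 1 + R + j$ ($N{\left(R,j \right)} = \left(R + j\right) + 1 = 1 + R + j$)
$\left(N{\left(-35,5 \right)} + 1115\right)^{2} = \left(\left(1 - 35 + 5\right) + 1115\right)^{2} = \left(-29 + 1115\right)^{2} = 1086^{2} = 1179396$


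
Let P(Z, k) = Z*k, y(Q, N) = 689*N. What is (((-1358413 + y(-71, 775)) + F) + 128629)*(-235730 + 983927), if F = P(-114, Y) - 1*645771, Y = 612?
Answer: -1055966339556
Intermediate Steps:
F = -715539 (F = -114*612 - 1*645771 = -69768 - 645771 = -715539)
(((-1358413 + y(-71, 775)) + F) + 128629)*(-235730 + 983927) = (((-1358413 + 689*775) - 715539) + 128629)*(-235730 + 983927) = (((-1358413 + 533975) - 715539) + 128629)*748197 = ((-824438 - 715539) + 128629)*748197 = (-1539977 + 128629)*748197 = -1411348*748197 = -1055966339556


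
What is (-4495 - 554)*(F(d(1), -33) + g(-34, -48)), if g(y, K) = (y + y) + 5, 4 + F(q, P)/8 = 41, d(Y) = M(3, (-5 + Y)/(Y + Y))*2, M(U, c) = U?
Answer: -1176417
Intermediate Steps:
d(Y) = 6 (d(Y) = 3*2 = 6)
F(q, P) = 296 (F(q, P) = -32 + 8*41 = -32 + 328 = 296)
g(y, K) = 5 + 2*y (g(y, K) = 2*y + 5 = 5 + 2*y)
(-4495 - 554)*(F(d(1), -33) + g(-34, -48)) = (-4495 - 554)*(296 + (5 + 2*(-34))) = -5049*(296 + (5 - 68)) = -5049*(296 - 63) = -5049*233 = -1176417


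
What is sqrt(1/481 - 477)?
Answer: 2*I*sqrt(27589679)/481 ≈ 21.84*I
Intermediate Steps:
sqrt(1/481 - 477) = sqrt(-229436/481) = 2*I*sqrt(27589679)/481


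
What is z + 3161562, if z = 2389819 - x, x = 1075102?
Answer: 4476279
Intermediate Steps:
z = 1314717 (z = 2389819 - 1*1075102 = 2389819 - 1075102 = 1314717)
z + 3161562 = 1314717 + 3161562 = 4476279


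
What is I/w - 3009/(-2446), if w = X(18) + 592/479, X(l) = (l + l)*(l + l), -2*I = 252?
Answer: 61503375/54281632 ≈ 1.1330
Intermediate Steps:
I = -126 (I = -½*252 = -126)
X(l) = 4*l² (X(l) = (2*l)*(2*l) = 4*l²)
w = 621376/479 (w = 4*18² + 592/479 = 4*324 + 592*(1/479) = 1296 + 592/479 = 621376/479 ≈ 1297.2)
I/w - 3009/(-2446) = -126/621376/479 - 3009/(-2446) = -126*479/621376 - 3009*(-1/2446) = -4311/44384 + 3009/2446 = 61503375/54281632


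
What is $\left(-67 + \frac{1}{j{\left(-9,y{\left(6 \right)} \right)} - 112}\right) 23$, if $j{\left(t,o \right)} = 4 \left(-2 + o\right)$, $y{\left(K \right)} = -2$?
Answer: $- \frac{197271}{128} \approx -1541.2$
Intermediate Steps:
$j{\left(t,o \right)} = -8 + 4 o$
$\left(-67 + \frac{1}{j{\left(-9,y{\left(6 \right)} \right)} - 112}\right) 23 = \left(-67 + \frac{1}{\left(-8 + 4 \left(-2\right)\right) - 112}\right) 23 = \left(-67 + \frac{1}{\left(-8 - 8\right) - 112}\right) 23 = \left(-67 + \frac{1}{-16 - 112}\right) 23 = \left(-67 + \frac{1}{-128}\right) 23 = \left(-67 - \frac{1}{128}\right) 23 = \left(- \frac{8577}{128}\right) 23 = - \frac{197271}{128}$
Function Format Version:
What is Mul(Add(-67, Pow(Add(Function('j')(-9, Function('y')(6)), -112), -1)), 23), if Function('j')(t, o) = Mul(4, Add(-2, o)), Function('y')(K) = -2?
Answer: Rational(-197271, 128) ≈ -1541.2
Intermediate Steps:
Function('j')(t, o) = Add(-8, Mul(4, o))
Mul(Add(-67, Pow(Add(Function('j')(-9, Function('y')(6)), -112), -1)), 23) = Mul(Add(-67, Pow(Add(Add(-8, Mul(4, -2)), -112), -1)), 23) = Mul(Add(-67, Pow(Add(Add(-8, -8), -112), -1)), 23) = Mul(Add(-67, Pow(Add(-16, -112), -1)), 23) = Mul(Add(-67, Pow(-128, -1)), 23) = Mul(Add(-67, Rational(-1, 128)), 23) = Mul(Rational(-8577, 128), 23) = Rational(-197271, 128)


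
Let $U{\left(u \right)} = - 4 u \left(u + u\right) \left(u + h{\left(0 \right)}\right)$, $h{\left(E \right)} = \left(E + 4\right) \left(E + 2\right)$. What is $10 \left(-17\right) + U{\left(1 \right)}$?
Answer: $-242$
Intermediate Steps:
$h{\left(E \right)} = \left(2 + E\right) \left(4 + E\right)$ ($h{\left(E \right)} = \left(4 + E\right) \left(2 + E\right) = \left(2 + E\right) \left(4 + E\right)$)
$U{\left(u \right)} = - 8 u^{2} \left(8 + u\right)$ ($U{\left(u \right)} = - 4 u \left(u + u\right) \left(u + \left(8 + 0^{2} + 6 \cdot 0\right)\right) = - 4 u 2 u \left(u + \left(8 + 0 + 0\right)\right) = - 4 u 2 u \left(u + 8\right) = - 4 u 2 u \left(8 + u\right) = - 8 u^{2} \left(8 + u\right)$)
$10 \left(-17\right) + U{\left(1 \right)} = 10 \left(-17\right) + 8 \cdot 1^{2} \left(-8 - 1\right) = -170 + 8 \cdot 1 \left(-8 - 1\right) = -170 + 8 \cdot 1 \left(-9\right) = -170 - 72 = -242$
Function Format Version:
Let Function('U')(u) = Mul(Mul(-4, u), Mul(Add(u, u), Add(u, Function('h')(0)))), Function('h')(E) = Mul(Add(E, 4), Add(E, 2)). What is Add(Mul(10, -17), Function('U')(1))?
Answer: -242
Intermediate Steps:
Function('h')(E) = Mul(Add(2, E), Add(4, E)) (Function('h')(E) = Mul(Add(4, E), Add(2, E)) = Mul(Add(2, E), Add(4, E)))
Function('U')(u) = Mul(-8, Pow(u, 2), Add(8, u)) (Function('U')(u) = Mul(Mul(-4, u), Mul(Add(u, u), Add(u, Add(8, Pow(0, 2), Mul(6, 0))))) = Mul(Mul(-4, u), Mul(Mul(2, u), Add(u, Add(8, 0, 0)))) = Mul(Mul(-4, u), Mul(Mul(2, u), Add(u, 8))) = Mul(Mul(-4, u), Mul(Mul(2, u), Add(8, u))) = Mul(Mul(-4, u), Mul(2, u, Add(8, u))) = Mul(-8, Pow(u, 2), Add(8, u)))
Add(Mul(10, -17), Function('U')(1)) = Add(Mul(10, -17), Mul(8, Pow(1, 2), Add(-8, Mul(-1, 1)))) = Add(-170, Mul(8, 1, Add(-8, -1))) = Add(-170, Mul(8, 1, -9)) = Add(-170, -72) = -242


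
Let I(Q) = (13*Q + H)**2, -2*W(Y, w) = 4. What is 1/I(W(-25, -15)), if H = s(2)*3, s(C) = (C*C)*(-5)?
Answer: 1/7396 ≈ 0.00013521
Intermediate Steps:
s(C) = -5*C**2 (s(C) = C**2*(-5) = -5*C**2)
H = -60 (H = -5*2**2*3 = -5*4*3 = -20*3 = -60)
W(Y, w) = -2 (W(Y, w) = -1/2*4 = -2)
I(Q) = (-60 + 13*Q)**2 (I(Q) = (13*Q - 60)**2 = (-60 + 13*Q)**2)
1/I(W(-25, -15)) = 1/((-60 + 13*(-2))**2) = 1/((-60 - 26)**2) = 1/((-86)**2) = 1/7396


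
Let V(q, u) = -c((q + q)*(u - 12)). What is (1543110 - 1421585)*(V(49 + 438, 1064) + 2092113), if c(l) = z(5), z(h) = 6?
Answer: 254243303175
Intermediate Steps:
c(l) = 6
V(q, u) = -6 (V(q, u) = -1*6 = -6)
(1543110 - 1421585)*(V(49 + 438, 1064) + 2092113) = (1543110 - 1421585)*(-6 + 2092113) = 121525*2092107 = 254243303175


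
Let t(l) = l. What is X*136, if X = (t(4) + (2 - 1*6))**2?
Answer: 0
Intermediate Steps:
X = 0 (X = (4 + (2 - 1*6))**2 = (4 + (2 - 6))**2 = (4 - 4)**2 = 0**2 = 0)
X*136 = 0*136 = 0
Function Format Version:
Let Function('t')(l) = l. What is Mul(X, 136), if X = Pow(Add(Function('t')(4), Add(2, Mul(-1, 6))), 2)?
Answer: 0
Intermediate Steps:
X = 0 (X = Pow(Add(4, Add(2, Mul(-1, 6))), 2) = Pow(Add(4, Add(2, -6)), 2) = Pow(Add(4, -4), 2) = Pow(0, 2) = 0)
Mul(X, 136) = Mul(0, 136) = 0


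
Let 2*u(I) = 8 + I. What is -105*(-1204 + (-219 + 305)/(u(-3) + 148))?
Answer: 126360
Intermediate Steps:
u(I) = 4 + I/2 (u(I) = (8 + I)/2 = 4 + I/2)
-105*(-1204 + (-219 + 305)/(u(-3) + 148)) = -105*(-1204 + (-219 + 305)/((4 + (1/2)*(-3)) + 148)) = -105*(-1204 + 86/((4 - 3/2) + 148)) = -105*(-1204 + 86/(5/2 + 148)) = -105*(-1204 + 86/(301/2)) = -105*(-1204 + 86*(2/301)) = -105*(-1204 + 4/7) = -105*(-8424/7) = 126360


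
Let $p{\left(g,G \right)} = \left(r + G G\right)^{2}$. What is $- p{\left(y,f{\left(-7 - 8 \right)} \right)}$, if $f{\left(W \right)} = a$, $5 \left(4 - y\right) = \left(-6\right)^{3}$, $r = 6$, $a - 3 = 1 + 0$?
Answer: $-484$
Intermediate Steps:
$a = 4$ ($a = 3 + \left(1 + 0\right) = 3 + 1 = 4$)
$y = \frac{236}{5}$ ($y = 4 - \frac{\left(-6\right)^{3}}{5} = 4 - - \frac{216}{5} = 4 + \frac{216}{5} = \frac{236}{5} \approx 47.2$)
$f{\left(W \right)} = 4$
$p{\left(g,G \right)} = \left(6 + G^{2}\right)^{2}$ ($p{\left(g,G \right)} = \left(6 + G G\right)^{2} = \left(6 + G^{2}\right)^{2}$)
$- p{\left(y,f{\left(-7 - 8 \right)} \right)} = - \left(6 + 4^{2}\right)^{2} = - \left(6 + 16\right)^{2} = - 22^{2} = \left(-1\right) 484 = -484$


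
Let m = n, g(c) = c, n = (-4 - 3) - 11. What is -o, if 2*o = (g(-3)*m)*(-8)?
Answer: 216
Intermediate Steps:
n = -18 (n = -7 - 11 = -18)
m = -18
o = -216 (o = (-3*(-18)*(-8))/2 = (54*(-8))/2 = (½)*(-432) = -216)
-o = -1*(-216) = 216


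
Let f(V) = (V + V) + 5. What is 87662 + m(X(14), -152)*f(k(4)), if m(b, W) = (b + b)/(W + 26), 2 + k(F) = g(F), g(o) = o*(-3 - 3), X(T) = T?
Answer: 789052/9 ≈ 87673.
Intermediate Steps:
g(o) = -6*o (g(o) = o*(-6) = -6*o)
k(F) = -2 - 6*F
m(b, W) = 2*b/(26 + W) (m(b, W) = (2*b)/(26 + W) = 2*b/(26 + W))
f(V) = 5 + 2*V (f(V) = 2*V + 5 = 5 + 2*V)
87662 + m(X(14), -152)*f(k(4)) = 87662 + (2*14/(26 - 152))*(5 + 2*(-2 - 6*4)) = 87662 + (2*14/(-126))*(5 + 2*(-2 - 24)) = 87662 + (2*14*(-1/126))*(5 + 2*(-26)) = 87662 - 2*(5 - 52)/9 = 87662 - 2/9*(-47) = 87662 + 94/9 = 789052/9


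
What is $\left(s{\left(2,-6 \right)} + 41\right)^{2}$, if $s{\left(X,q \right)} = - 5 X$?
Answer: $961$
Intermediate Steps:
$\left(s{\left(2,-6 \right)} + 41\right)^{2} = \left(\left(-5\right) 2 + 41\right)^{2} = \left(-10 + 41\right)^{2} = 31^{2} = 961$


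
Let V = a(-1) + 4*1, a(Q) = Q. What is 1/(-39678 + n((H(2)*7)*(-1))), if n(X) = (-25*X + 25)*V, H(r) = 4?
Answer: -1/37503 ≈ -2.6665e-5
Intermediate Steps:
V = 3 (V = -1 + 4*1 = -1 + 4 = 3)
n(X) = 75 - 75*X (n(X) = (-25*X + 25)*3 = (25 - 25*X)*3 = 75 - 75*X)
1/(-39678 + n((H(2)*7)*(-1))) = 1/(-39678 + (75 - 75*4*7*(-1))) = 1/(-39678 + (75 - 2100*(-1))) = 1/(-39678 + (75 - 75*(-28))) = 1/(-39678 + (75 + 2100)) = 1/(-39678 + 2175) = 1/(-37503) = -1/37503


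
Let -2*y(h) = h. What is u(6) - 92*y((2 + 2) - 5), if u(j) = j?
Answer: -40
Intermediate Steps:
y(h) = -h/2
u(6) - 92*y((2 + 2) - 5) = 6 - (-46)*((2 + 2) - 5) = 6 - (-46)*(4 - 5) = 6 - (-46)*(-1) = 6 - 92*½ = 6 - 46 = -40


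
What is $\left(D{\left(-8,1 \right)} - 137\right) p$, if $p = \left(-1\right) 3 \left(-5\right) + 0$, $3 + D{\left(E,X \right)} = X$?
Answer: $-2085$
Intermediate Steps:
$D{\left(E,X \right)} = -3 + X$
$p = 15$ ($p = \left(-3\right) \left(-5\right) + 0 = 15 + 0 = 15$)
$\left(D{\left(-8,1 \right)} - 137\right) p = \left(\left(-3 + 1\right) - 137\right) 15 = \left(-2 - 137\right) 15 = \left(-139\right) 15 = -2085$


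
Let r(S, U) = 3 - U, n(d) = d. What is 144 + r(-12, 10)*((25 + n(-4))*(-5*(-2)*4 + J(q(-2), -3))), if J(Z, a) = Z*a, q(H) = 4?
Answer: -3972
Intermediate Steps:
144 + r(-12, 10)*((25 + n(-4))*(-5*(-2)*4 + J(q(-2), -3))) = 144 + (3 - 1*10)*((25 - 4)*(-5*(-2)*4 + 4*(-3))) = 144 + (3 - 10)*(21*(10*4 - 12)) = 144 - 147*(40 - 12) = 144 - 147*28 = 144 - 7*588 = 144 - 4116 = -3972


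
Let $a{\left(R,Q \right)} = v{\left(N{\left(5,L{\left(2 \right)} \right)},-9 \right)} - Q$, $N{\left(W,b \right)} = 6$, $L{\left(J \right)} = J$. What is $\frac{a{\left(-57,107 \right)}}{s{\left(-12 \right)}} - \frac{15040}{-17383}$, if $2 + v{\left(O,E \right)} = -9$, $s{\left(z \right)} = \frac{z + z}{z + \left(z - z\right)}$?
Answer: $- \frac{1010557}{17383} \approx -58.135$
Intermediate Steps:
$s{\left(z \right)} = 2$ ($s{\left(z \right)} = \frac{2 z}{z + 0} = \frac{2 z}{z} = 2$)
$v{\left(O,E \right)} = -11$ ($v{\left(O,E \right)} = -2 - 9 = -11$)
$a{\left(R,Q \right)} = -11 - Q$
$\frac{a{\left(-57,107 \right)}}{s{\left(-12 \right)}} - \frac{15040}{-17383} = \frac{-11 - 107}{2} - \frac{15040}{-17383} = \left(-11 - 107\right) \frac{1}{2} - - \frac{15040}{17383} = \left(-118\right) \frac{1}{2} + \frac{15040}{17383} = -59 + \frac{15040}{17383} = - \frac{1010557}{17383}$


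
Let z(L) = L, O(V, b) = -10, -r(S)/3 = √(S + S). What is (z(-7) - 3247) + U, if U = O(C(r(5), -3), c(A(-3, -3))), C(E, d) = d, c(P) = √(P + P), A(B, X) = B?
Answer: -3264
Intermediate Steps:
c(P) = √2*√P (c(P) = √(2*P) = √2*√P)
r(S) = -3*√2*√S (r(S) = -3*√(S + S) = -3*√2*√S)
U = -10
(z(-7) - 3247) + U = (-7 - 3247) - 10 = -3254 - 10 = -3264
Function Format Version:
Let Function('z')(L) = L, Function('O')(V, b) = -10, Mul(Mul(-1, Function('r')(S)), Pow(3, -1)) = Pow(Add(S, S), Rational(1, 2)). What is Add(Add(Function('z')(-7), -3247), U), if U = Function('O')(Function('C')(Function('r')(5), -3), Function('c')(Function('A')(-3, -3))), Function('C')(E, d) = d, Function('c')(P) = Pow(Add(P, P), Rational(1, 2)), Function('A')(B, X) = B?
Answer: -3264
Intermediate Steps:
Function('c')(P) = Mul(Pow(2, Rational(1, 2)), Pow(P, Rational(1, 2))) (Function('c')(P) = Pow(Mul(2, P), Rational(1, 2)) = Mul(Pow(2, Rational(1, 2)), Pow(P, Rational(1, 2))))
Function('r')(S) = Mul(-3, Pow(2, Rational(1, 2)), Pow(S, Rational(1, 2))) (Function('r')(S) = Mul(-3, Pow(Add(S, S), Rational(1, 2))) = Mul(-3, Pow(Mul(2, S), Rational(1, 2))) = Mul(-3, Mul(Pow(2, Rational(1, 2)), Pow(S, Rational(1, 2)))) = Mul(-3, Pow(2, Rational(1, 2)), Pow(S, Rational(1, 2))))
U = -10
Add(Add(Function('z')(-7), -3247), U) = Add(Add(-7, -3247), -10) = Add(-3254, -10) = -3264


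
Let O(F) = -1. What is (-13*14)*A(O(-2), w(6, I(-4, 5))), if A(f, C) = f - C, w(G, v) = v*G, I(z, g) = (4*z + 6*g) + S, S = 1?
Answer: 16562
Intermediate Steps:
I(z, g) = 1 + 4*z + 6*g (I(z, g) = (4*z + 6*g) + 1 = 1 + 4*z + 6*g)
w(G, v) = G*v
(-13*14)*A(O(-2), w(6, I(-4, 5))) = (-13*14)*(-1 - 6*(1 + 4*(-4) + 6*5)) = -182*(-1 - 6*(1 - 16 + 30)) = -182*(-1 - 6*15) = -182*(-1 - 1*90) = -182*(-1 - 90) = -182*(-91) = 16562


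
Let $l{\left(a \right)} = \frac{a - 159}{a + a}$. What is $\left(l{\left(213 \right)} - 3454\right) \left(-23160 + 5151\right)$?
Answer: $\frac{4416257025}{71} \approx 6.2201 \cdot 10^{7}$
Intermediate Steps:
$l{\left(a \right)} = \frac{-159 + a}{2 a}$
$\left(l{\left(213 \right)} - 3454\right) \left(-23160 + 5151\right) = \left(\frac{-159 + 213}{2 \cdot 213} - 3454\right) \left(-23160 + 5151\right) = \left(\frac{1}{2} \cdot \frac{1}{213} \cdot 54 - 3454\right) \left(-18009\right) = \left(\frac{9}{71} - 3454\right) \left(-18009\right) = \left(- \frac{245225}{71}\right) \left(-18009\right) = \frac{4416257025}{71}$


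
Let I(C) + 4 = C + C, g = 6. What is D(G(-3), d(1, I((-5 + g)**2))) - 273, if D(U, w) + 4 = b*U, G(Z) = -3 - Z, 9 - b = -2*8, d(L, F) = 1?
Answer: -277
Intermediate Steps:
I(C) = -4 + 2*C (I(C) = -4 + (C + C) = -4 + 2*C)
b = 25 (b = 9 - (-2)*8 = 9 - 1*(-16) = 9 + 16 = 25)
D(U, w) = -4 + 25*U
D(G(-3), d(1, I((-5 + g)**2))) - 273 = (-4 + 25*(-3 - 1*(-3))) - 273 = (-4 + 25*(-3 + 3)) - 273 = (-4 + 25*0) - 273 = (-4 + 0) - 273 = -4 - 273 = -277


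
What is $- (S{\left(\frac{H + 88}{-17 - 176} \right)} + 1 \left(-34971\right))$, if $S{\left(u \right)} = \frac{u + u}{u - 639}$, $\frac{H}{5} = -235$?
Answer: $\frac{2137428607}{61120} \approx 34971.0$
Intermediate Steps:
$H = -1175$ ($H = 5 \left(-235\right) = -1175$)
$S{\left(u \right)} = \frac{2 u}{-639 + u}$
$- (S{\left(\frac{H + 88}{-17 - 176} \right)} + 1 \left(-34971\right)) = - (\frac{2 \frac{-1175 + 88}{-17 - 176}}{-639 + \frac{-1175 + 88}{-17 - 176}} + 1 \left(-34971\right)) = - (\frac{2 \left(- \frac{1087}{-193}\right)}{-639 - \frac{1087}{-193}} - 34971) = - (\frac{2 \left(\left(-1087\right) \left(- \frac{1}{193}\right)\right)}{-639 - - \frac{1087}{193}} - 34971) = - (2 \cdot \frac{1087}{193} \frac{1}{-639 + \frac{1087}{193}} - 34971) = - (2 \cdot \frac{1087}{193} \frac{1}{- \frac{122240}{193}} - 34971) = - (2 \cdot \frac{1087}{193} \left(- \frac{193}{122240}\right) - 34971) = - (- \frac{1087}{61120} - 34971) = \left(-1\right) \left(- \frac{2137428607}{61120}\right) = \frac{2137428607}{61120}$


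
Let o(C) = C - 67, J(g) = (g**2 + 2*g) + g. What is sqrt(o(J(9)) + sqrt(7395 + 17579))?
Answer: sqrt(41 + sqrt(24974)) ≈ 14.108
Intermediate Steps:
J(g) = g**2 + 3*g
o(C) = -67 + C
sqrt(o(J(9)) + sqrt(7395 + 17579)) = sqrt((-67 + 9*(3 + 9)) + sqrt(7395 + 17579)) = sqrt((-67 + 9*12) + sqrt(24974)) = sqrt((-67 + 108) + sqrt(24974)) = sqrt(41 + sqrt(24974))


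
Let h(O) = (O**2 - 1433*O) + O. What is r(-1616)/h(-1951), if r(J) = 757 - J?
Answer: 2373/6600233 ≈ 0.00035953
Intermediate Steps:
h(O) = O**2 - 1432*O
r(-1616)/h(-1951) = (757 - 1*(-1616))/((-1951*(-1432 - 1951))) = (757 + 1616)/((-1951*(-3383))) = 2373/6600233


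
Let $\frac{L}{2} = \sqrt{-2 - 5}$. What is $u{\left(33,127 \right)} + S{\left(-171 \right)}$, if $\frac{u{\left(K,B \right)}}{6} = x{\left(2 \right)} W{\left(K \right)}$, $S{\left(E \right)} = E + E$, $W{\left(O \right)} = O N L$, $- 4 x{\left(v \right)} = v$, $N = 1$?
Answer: $-342 - 198 i \sqrt{7} \approx -342.0 - 523.86 i$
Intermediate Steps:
$L = 2 i \sqrt{7}$ ($L = 2 \sqrt{-2 - 5} = 2 \sqrt{-7} = 2 i \sqrt{7} \approx 5.2915 i$)
$x{\left(v \right)} = - \frac{v}{4}$
$W{\left(O \right)} = 2 i O \sqrt{7}$ ($W{\left(O \right)} = O 1 \cdot 2 i \sqrt{7} = O 2 i \sqrt{7} = 2 i O \sqrt{7}$)
$S{\left(E \right)} = 2 E$
$u{\left(K,B \right)} = - 6 i K \sqrt{7}$ ($u{\left(K,B \right)} = 6 \left(- \frac{1}{4}\right) 2 \cdot 2 i K \sqrt{7} = 6 \left(- \frac{2 i K \sqrt{7}}{2}\right) = 6 \left(- i K \sqrt{7}\right) = - 6 i K \sqrt{7}$)
$u{\left(33,127 \right)} + S{\left(-171 \right)} = \left(-6\right) i 33 \sqrt{7} + 2 \left(-171\right) = - 198 i \sqrt{7} - 342 = -342 - 198 i \sqrt{7}$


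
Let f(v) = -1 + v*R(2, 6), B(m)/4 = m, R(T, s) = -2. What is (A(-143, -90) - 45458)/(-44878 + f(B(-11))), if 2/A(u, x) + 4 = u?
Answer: 6682328/6584277 ≈ 1.0149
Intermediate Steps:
B(m) = 4*m
A(u, x) = 2/(-4 + u)
f(v) = -1 - 2*v (f(v) = -1 + v*(-2) = -1 - 2*v)
(A(-143, -90) - 45458)/(-44878 + f(B(-11))) = (2/(-4 - 143) - 45458)/(-44878 + (-1 - 8*(-11))) = (2/(-147) - 45458)/(-44878 + (-1 - 2*(-44))) = (2*(-1/147) - 45458)/(-44878 + (-1 + 88)) = (-2/147 - 45458)/(-44878 + 87) = -6682328/147/(-44791) = -6682328/147*(-1/44791) = 6682328/6584277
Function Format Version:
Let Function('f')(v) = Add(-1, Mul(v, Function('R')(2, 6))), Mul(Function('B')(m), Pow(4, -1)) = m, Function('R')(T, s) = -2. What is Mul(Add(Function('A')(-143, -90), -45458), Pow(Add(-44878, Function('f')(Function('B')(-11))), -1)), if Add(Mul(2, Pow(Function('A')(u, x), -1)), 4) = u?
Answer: Rational(6682328, 6584277) ≈ 1.0149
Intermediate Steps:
Function('B')(m) = Mul(4, m)
Function('A')(u, x) = Mul(2, Pow(Add(-4, u), -1))
Function('f')(v) = Add(-1, Mul(-2, v)) (Function('f')(v) = Add(-1, Mul(v, -2)) = Add(-1, Mul(-2, v)))
Mul(Add(Function('A')(-143, -90), -45458), Pow(Add(-44878, Function('f')(Function('B')(-11))), -1)) = Mul(Add(Mul(2, Pow(Add(-4, -143), -1)), -45458), Pow(Add(-44878, Add(-1, Mul(-2, Mul(4, -11)))), -1)) = Mul(Add(Mul(2, Pow(-147, -1)), -45458), Pow(Add(-44878, Add(-1, Mul(-2, -44))), -1)) = Mul(Add(Mul(2, Rational(-1, 147)), -45458), Pow(Add(-44878, Add(-1, 88)), -1)) = Mul(Add(Rational(-2, 147), -45458), Pow(Add(-44878, 87), -1)) = Mul(Rational(-6682328, 147), Pow(-44791, -1)) = Mul(Rational(-6682328, 147), Rational(-1, 44791)) = Rational(6682328, 6584277)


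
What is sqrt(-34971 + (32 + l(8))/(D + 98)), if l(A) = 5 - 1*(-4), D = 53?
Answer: 2*I*sqrt(199341895)/151 ≈ 187.0*I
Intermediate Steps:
l(A) = 9 (l(A) = 5 + 4 = 9)
sqrt(-34971 + (32 + l(8))/(D + 98)) = sqrt(-34971 + (32 + 9)/(53 + 98)) = sqrt(-34971 + 41/151) = sqrt(-5280580/151) = 2*I*sqrt(199341895)/151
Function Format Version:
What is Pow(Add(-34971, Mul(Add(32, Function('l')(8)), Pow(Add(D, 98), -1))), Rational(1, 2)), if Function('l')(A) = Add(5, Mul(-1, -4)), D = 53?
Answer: Mul(Rational(2, 151), I, Pow(199341895, Rational(1, 2))) ≈ Mul(187.00, I)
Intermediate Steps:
Function('l')(A) = 9 (Function('l')(A) = Add(5, 4) = 9)
Pow(Add(-34971, Mul(Add(32, Function('l')(8)), Pow(Add(D, 98), -1))), Rational(1, 2)) = Pow(Add(-34971, Mul(Add(32, 9), Pow(Add(53, 98), -1))), Rational(1, 2)) = Pow(Add(-34971, Mul(41, Pow(151, -1))), Rational(1, 2)) = Pow(Add(-34971, Mul(41, Rational(1, 151))), Rational(1, 2)) = Pow(Add(-34971, Rational(41, 151)), Rational(1, 2)) = Pow(Rational(-5280580, 151), Rational(1, 2)) = Mul(Rational(2, 151), I, Pow(199341895, Rational(1, 2)))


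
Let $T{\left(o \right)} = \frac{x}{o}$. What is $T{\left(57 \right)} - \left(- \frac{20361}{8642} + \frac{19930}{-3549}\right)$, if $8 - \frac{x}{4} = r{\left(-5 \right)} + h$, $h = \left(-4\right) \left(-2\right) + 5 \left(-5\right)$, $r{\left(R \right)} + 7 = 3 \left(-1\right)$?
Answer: $\frac{2025572257}{194246234} \approx 10.428$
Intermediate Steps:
$r{\left(R \right)} = -10$ ($r{\left(R \right)} = -7 + 3 \left(-1\right) = -7 - 3 = -10$)
$h = -17$ ($h = 8 - 25 = -17$)
$x = 140$ ($x = 32 - 4 \left(-10 - 17\right) = 32 - -108 = 32 + 108 = 140$)
$T{\left(o \right)} = \frac{140}{o}$
$T{\left(57 \right)} - \left(- \frac{20361}{8642} + \frac{19930}{-3549}\right) = \frac{140}{57} - \left(- \frac{20361}{8642} + \frac{19930}{-3549}\right) = 140 \cdot \frac{1}{57} - \left(\left(-20361\right) \frac{1}{8642} + 19930 \left(- \frac{1}{3549}\right)\right) = \frac{140}{57} - \left(- \frac{20361}{8642} - \frac{19930}{3549}\right) = \frac{140}{57} - - \frac{244496249}{30670458} = \frac{140}{57} + \frac{244496249}{30670458} = \frac{2025572257}{194246234}$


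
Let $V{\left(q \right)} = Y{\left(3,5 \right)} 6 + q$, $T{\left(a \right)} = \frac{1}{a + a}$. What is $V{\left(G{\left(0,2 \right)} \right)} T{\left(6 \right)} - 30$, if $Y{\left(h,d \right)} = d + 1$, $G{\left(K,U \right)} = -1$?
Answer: $- \frac{325}{12} \approx -27.083$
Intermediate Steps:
$Y{\left(h,d \right)} = 1 + d$
$T{\left(a \right)} = \frac{1}{2 a}$
$V{\left(q \right)} = 36 + q$ ($V{\left(q \right)} = \left(1 + 5\right) 6 + q = 6 \cdot 6 + q = 36 + q$)
$V{\left(G{\left(0,2 \right)} \right)} T{\left(6 \right)} - 30 = \left(36 - 1\right) \frac{1}{2 \cdot 6} - 30 = 35 \cdot \frac{1}{2} \cdot \frac{1}{6} - 30 = 35 \cdot \frac{1}{12} - 30 = \frac{35}{12} - 30 = - \frac{325}{12}$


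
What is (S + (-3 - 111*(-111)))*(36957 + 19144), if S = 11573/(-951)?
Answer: 656541307345/951 ≈ 6.9037e+8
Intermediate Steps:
S = -11573/951 (S = 11573*(-1/951) = -11573/951 ≈ -12.169)
(S + (-3 - 111*(-111)))*(36957 + 19144) = (-11573/951 + (-3 - 111*(-111)))*(36957 + 19144) = (-11573/951 + (-3 + 12321))*56101 = (-11573/951 + 12318)*56101 = (11702845/951)*56101 = 656541307345/951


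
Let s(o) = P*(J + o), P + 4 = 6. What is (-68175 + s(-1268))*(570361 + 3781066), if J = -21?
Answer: -307876514531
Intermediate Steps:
P = 2 (P = -4 + 6 = 2)
s(o) = -42 + 2*o (s(o) = 2*(-21 + o) = -42 + 2*o)
(-68175 + s(-1268))*(570361 + 3781066) = (-68175 + (-42 + 2*(-1268)))*(570361 + 3781066) = (-68175 + (-42 - 2536))*4351427 = (-68175 - 2578)*4351427 = -70753*4351427 = -307876514531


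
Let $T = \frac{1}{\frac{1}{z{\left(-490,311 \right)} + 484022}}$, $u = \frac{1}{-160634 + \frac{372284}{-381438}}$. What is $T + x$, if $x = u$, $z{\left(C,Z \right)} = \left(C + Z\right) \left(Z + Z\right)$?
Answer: $\frac{11417599940465073}{30636141988} \approx 3.7268 \cdot 10^{5}$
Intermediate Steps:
$z{\left(C,Z \right)} = 2 Z \left(C + Z\right)$ ($z{\left(C,Z \right)} = \left(C + Z\right) 2 Z = 2 Z \left(C + Z\right)$)
$u = - \frac{190719}{30636141988}$ ($u = \frac{1}{-160634 + 372284 \left(- \frac{1}{381438}\right)} = \frac{1}{-160634 - \frac{186142}{190719}} = \frac{1}{- \frac{30636141988}{190719}} = - \frac{190719}{30636141988} \approx -6.2253 \cdot 10^{-6}$)
$x = - \frac{190719}{30636141988} \approx -6.2253 \cdot 10^{-6}$
$T = 372684$ ($T = \frac{1}{\frac{1}{2 \cdot 311 \left(-490 + 311\right) + 484022}} = \frac{1}{\frac{1}{2 \cdot 311 \left(-179\right) + 484022}} = \frac{1}{\frac{1}{-111338 + 484022}} = \frac{1}{\frac{1}{372684}} = 372684$)
$T + x = 372684 - \frac{190719}{30636141988} = \frac{11417599940465073}{30636141988}$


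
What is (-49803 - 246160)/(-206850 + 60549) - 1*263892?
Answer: -38607367529/146301 ≈ -2.6389e+5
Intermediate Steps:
(-49803 - 246160)/(-206850 + 60549) - 1*263892 = -295963/(-146301) - 263892 = -295963*(-1/146301) - 263892 = 295963/146301 - 263892 = -38607367529/146301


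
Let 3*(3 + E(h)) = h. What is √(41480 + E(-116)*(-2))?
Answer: √374070/3 ≈ 203.87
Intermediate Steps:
E(h) = -3 + h/3
√(41480 + E(-116)*(-2)) = √(41480 + (-3 + (⅓)*(-116))*(-2)) = √(41480 + (-3 - 116/3)*(-2)) = √(41480 - 125/3*(-2)) = √(41480 + 250/3) = √(124690/3) = √374070/3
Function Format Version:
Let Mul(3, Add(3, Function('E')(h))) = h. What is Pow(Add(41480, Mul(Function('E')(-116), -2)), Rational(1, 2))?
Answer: Mul(Rational(1, 3), Pow(374070, Rational(1, 2))) ≈ 203.87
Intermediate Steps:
Function('E')(h) = Add(-3, Mul(Rational(1, 3), h))
Pow(Add(41480, Mul(Function('E')(-116), -2)), Rational(1, 2)) = Pow(Add(41480, Mul(Add(-3, Mul(Rational(1, 3), -116)), -2)), Rational(1, 2)) = Pow(Add(41480, Mul(Add(-3, Rational(-116, 3)), -2)), Rational(1, 2)) = Pow(Add(41480, Mul(Rational(-125, 3), -2)), Rational(1, 2)) = Pow(Add(41480, Rational(250, 3)), Rational(1, 2)) = Pow(Rational(124690, 3), Rational(1, 2)) = Mul(Rational(1, 3), Pow(374070, Rational(1, 2)))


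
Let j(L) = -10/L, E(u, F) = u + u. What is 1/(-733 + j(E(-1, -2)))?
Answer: -1/728 ≈ -0.0013736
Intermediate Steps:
E(u, F) = 2*u
1/(-733 + j(E(-1, -2))) = 1/(-733 - 10/(2*(-1))) = 1/(-733 - 10/(-2)) = 1/(-733 - 10*(-½)) = 1/(-733 + 5) = 1/(-728) = -1/728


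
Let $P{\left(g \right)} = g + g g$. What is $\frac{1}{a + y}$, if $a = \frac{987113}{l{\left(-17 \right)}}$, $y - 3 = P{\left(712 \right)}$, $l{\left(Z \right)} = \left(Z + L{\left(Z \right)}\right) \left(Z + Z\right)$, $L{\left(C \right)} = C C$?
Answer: $\frac{9248}{4693843319} \approx 1.9702 \cdot 10^{-6}$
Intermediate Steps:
$L{\left(C \right)} = C^{2}$
$P{\left(g \right)} = g + g^{2}$
$l{\left(Z \right)} = 2 Z \left(Z + Z^{2}\right)$ ($l{\left(Z \right)} = \left(Z + Z^{2}\right) \left(Z + Z\right) = \left(Z + Z^{2}\right) 2 Z = 2 Z \left(Z + Z^{2}\right)$)
$y = 507659$ ($y = 3 + 712 \left(1 + 712\right) = 3 + 712 \cdot 713 = 3 + 507656 = 507659$)
$a = - \frac{987113}{9248}$ ($a = \frac{987113}{2 \left(-17\right)^{2} \left(1 - 17\right)} = \frac{987113}{2 \cdot 289 \left(-16\right)} = \frac{987113}{-9248} = 987113 \left(- \frac{1}{9248}\right) = - \frac{987113}{9248} \approx -106.74$)
$\frac{1}{a + y} = \frac{1}{- \frac{987113}{9248} + 507659} = \frac{1}{\frac{4693843319}{9248}} = \frac{9248}{4693843319}$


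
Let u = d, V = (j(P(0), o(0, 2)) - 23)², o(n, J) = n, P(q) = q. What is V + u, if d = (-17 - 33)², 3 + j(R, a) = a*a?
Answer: 3176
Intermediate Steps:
j(R, a) = -3 + a² (j(R, a) = -3 + a*a = -3 + a²)
d = 2500 (d = (-50)² = 2500)
V = 676 (V = ((-3 + 0²) - 23)² = ((-3 + 0) - 23)² = (-3 - 23)² = (-26)² = 676)
u = 2500
V + u = 676 + 2500 = 3176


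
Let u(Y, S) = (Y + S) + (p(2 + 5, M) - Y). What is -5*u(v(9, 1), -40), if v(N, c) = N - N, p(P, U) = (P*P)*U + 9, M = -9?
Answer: 2360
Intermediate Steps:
p(P, U) = 9 + U*P**2 (p(P, U) = P**2*U + 9 = U*P**2 + 9 = 9 + U*P**2)
v(N, c) = 0
u(Y, S) = -432 + S (u(Y, S) = (Y + S) + ((9 - 9*(2 + 5)**2) - Y) = (S + Y) + ((9 - 9*7**2) - Y) = (S + Y) + ((9 - 9*49) - Y) = (S + Y) + ((9 - 441) - Y) = (S + Y) + (-432 - Y) = -432 + S)
-5*u(v(9, 1), -40) = -5*(-432 - 40) = -5*(-472) = 2360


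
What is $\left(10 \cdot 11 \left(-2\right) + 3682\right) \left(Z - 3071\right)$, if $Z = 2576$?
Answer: $-1713690$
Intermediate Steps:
$\left(10 \cdot 11 \left(-2\right) + 3682\right) \left(Z - 3071\right) = \left(10 \cdot 11 \left(-2\right) + 3682\right) \left(2576 - 3071\right) = \left(110 \left(-2\right) + 3682\right) \left(-495\right) = \left(-220 + 3682\right) \left(-495\right) = 3462 \left(-495\right) = -1713690$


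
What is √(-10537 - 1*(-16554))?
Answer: √6017 ≈ 77.569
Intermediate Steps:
√(-10537 - 1*(-16554)) = √(-10537 + 16554) = √6017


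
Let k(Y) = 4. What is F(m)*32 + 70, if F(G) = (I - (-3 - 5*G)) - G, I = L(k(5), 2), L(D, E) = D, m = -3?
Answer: -90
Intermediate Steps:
I = 4
F(G) = 7 + 4*G (F(G) = (4 - (-3 - 5*G)) - G = (4 + (3 + 5*G)) - G = (7 + 5*G) - G = 7 + 4*G)
F(m)*32 + 70 = (7 + 4*(-3))*32 + 70 = (7 - 12)*32 + 70 = -5*32 + 70 = -160 + 70 = -90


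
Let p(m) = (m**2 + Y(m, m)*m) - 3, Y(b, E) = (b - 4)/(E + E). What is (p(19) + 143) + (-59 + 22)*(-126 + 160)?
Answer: -1499/2 ≈ -749.50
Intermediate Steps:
Y(b, E) = (-4 + b)/(2*E) (Y(b, E) = (-4 + b)/((2*E)) = (-4 + b)*(1/(2*E)) = (-4 + b)/(2*E))
p(m) = -5 + m**2 + m/2 (p(m) = (m**2 + ((-4 + m)/(2*m))*m) - 3 = (m**2 + (-2 + m/2)) - 3 = (-2 + m**2 + m/2) - 3 = -5 + m**2 + m/2)
(p(19) + 143) + (-59 + 22)*(-126 + 160) = ((-5 + 19**2 + (1/2)*19) + 143) + (-59 + 22)*(-126 + 160) = ((-5 + 361 + 19/2) + 143) - 37*34 = (731/2 + 143) - 1258 = 1017/2 - 1258 = -1499/2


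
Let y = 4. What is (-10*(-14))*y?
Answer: 560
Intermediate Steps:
(-10*(-14))*y = -10*(-14)*4 = 140*4 = 560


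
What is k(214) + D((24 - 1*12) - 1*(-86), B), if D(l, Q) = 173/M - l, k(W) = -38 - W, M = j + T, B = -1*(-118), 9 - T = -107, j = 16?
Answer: -46027/132 ≈ -348.69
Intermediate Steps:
T = 116 (T = 9 - 1*(-107) = 9 + 107 = 116)
B = 118
M = 132 (M = 16 + 116 = 132)
D(l, Q) = 173/132 - l
k(214) + D((24 - 1*12) - 1*(-86), B) = (-38 - 1*214) + (173/132 - ((24 - 1*12) - 1*(-86))) = (-38 - 214) + (173/132 - ((24 - 12) + 86)) = -252 + (173/132 - (12 + 86)) = -252 + (173/132 - 1*98) = -252 + (173/132 - 98) = -252 - 12763/132 = -46027/132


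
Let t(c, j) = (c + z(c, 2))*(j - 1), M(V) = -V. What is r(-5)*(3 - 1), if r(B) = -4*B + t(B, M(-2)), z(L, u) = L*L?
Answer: 80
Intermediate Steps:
z(L, u) = L²
t(c, j) = (-1 + j)*(c + c²) (t(c, j) = (c + c²)*(j - 1) = (c + c²)*(-1 + j) = (-1 + j)*(c + c²))
r(B) = -4*B + B*(1 + B) (r(B) = -4*B + B*(-1 - 1*(-2) - B + B*(-1*(-2))) = -4*B + B*(-1 + 2 - B + B*2) = -4*B + B*(-1 + 2 - B + 2*B) = -4*B + B*(1 + B))
r(-5)*(3 - 1) = (-5*(-3 - 5))*(3 - 1) = -5*(-8)*2 = 40*2 = 80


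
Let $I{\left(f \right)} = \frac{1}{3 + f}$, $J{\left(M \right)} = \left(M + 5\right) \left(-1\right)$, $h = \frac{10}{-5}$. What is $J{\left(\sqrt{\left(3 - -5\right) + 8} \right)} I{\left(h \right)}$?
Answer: $-9$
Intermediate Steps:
$h = -2$ ($h = 10 \left(- \frac{1}{5}\right) = -2$)
$J{\left(M \right)} = -5 - M$ ($J{\left(M \right)} = \left(5 + M\right) \left(-1\right) = -5 - M$)
$J{\left(\sqrt{\left(3 - -5\right) + 8} \right)} I{\left(h \right)} = \frac{-5 - \sqrt{\left(3 - -5\right) + 8}}{3 - 2} = \frac{-5 - \sqrt{\left(3 + 5\right) + 8}}{1} = \left(-5 - \sqrt{8 + 8}\right) 1 = \left(-5 - \sqrt{16}\right) 1 = \left(-5 - 4\right) 1 = \left(-9\right) 1 = -9$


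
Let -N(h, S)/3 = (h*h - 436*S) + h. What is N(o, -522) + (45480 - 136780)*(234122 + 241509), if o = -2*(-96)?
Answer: -43425904244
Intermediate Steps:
o = 192
N(h, S) = -3*h - 3*h**2 + 1308*S (N(h, S) = -3*((h*h - 436*S) + h) = -3*((h**2 - 436*S) + h) = -3*(h + h**2 - 436*S) = -3*h - 3*h**2 + 1308*S)
N(o, -522) + (45480 - 136780)*(234122 + 241509) = (-3*192 - 3*192**2 + 1308*(-522)) + (45480 - 136780)*(234122 + 241509) = (-576 - 3*36864 - 682776) - 91300*475631 = (-576 - 110592 - 682776) - 43425110300 = -793944 - 43425110300 = -43425904244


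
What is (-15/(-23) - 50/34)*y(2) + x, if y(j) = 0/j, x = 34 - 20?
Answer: 14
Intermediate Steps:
x = 14
y(j) = 0
(-15/(-23) - 50/34)*y(2) + x = (-15/(-23) - 50/34)*0 + 14 = (-15*(-1/23) - 50*1/34)*0 + 14 = (15/23 - 25/17)*0 + 14 = -320/391*0 + 14 = 0 + 14 = 14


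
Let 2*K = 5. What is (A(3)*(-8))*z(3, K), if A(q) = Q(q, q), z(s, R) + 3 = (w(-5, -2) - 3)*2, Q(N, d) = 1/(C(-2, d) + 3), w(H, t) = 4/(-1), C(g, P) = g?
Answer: 136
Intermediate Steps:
K = 5/2 (K = (1/2)*5 = 5/2 ≈ 2.5000)
w(H, t) = -4 (w(H, t) = 4*(-1) = -4)
Q(N, d) = 1 (Q(N, d) = 1/(-2 + 3) = 1/1 = 1)
z(s, R) = -17 (z(s, R) = -3 + (-4 - 3)*2 = -3 - 7*2 = -3 - 14 = -17)
A(q) = 1
(A(3)*(-8))*z(3, K) = (1*(-8))*(-17) = -8*(-17) = 136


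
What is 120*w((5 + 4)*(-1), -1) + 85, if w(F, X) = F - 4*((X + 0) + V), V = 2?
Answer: -1475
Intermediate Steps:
w(F, X) = -8 + F - 4*X (w(F, X) = F - 4*((X + 0) + 2) = F - 4*(X + 2) = F - 4*(2 + X) = F + (-8 - 4*X) = -8 + F - 4*X)
120*w((5 + 4)*(-1), -1) + 85 = 120*(-8 + (5 + 4)*(-1) - 4*(-1)) + 85 = 120*(-8 + 9*(-1) + 4) + 85 = 120*(-8 - 9 + 4) + 85 = 120*(-13) + 85 = -1560 + 85 = -1475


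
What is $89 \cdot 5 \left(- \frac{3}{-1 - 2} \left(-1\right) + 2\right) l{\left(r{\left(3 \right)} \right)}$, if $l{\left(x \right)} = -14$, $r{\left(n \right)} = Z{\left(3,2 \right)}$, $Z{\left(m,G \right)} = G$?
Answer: $-6230$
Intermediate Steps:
$r{\left(n \right)} = 2$
$89 \cdot 5 \left(- \frac{3}{-1 - 2} \left(-1\right) + 2\right) l{\left(r{\left(3 \right)} \right)} = 89 \cdot 5 \left(- \frac{3}{-1 - 2} \left(-1\right) + 2\right) \left(-14\right) = 89 \cdot 5 \left(- \frac{3}{-3} \left(-1\right) + 2\right) \left(-14\right) = 89 \cdot 5 \left(\left(-3\right) \left(- \frac{1}{3}\right) \left(-1\right) + 2\right) \left(-14\right) = 89 \cdot 5 \left(1 \left(-1\right) + 2\right) \left(-14\right) = 89 \cdot 5 \left(-1 + 2\right) \left(-14\right) = 89 \cdot 5 \cdot 1 \left(-14\right) = 89 \cdot 5 \left(-14\right) = 445 \left(-14\right) = -6230$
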